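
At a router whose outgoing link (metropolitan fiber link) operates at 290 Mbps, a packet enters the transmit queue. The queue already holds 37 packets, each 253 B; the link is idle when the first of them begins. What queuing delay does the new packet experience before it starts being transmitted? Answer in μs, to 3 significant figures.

Each queued packet: L/R = 2024/290000000 = 6.97931 μs.
37 queued → 258.234 μs.
Queuing delay = 258 μs.

258 μs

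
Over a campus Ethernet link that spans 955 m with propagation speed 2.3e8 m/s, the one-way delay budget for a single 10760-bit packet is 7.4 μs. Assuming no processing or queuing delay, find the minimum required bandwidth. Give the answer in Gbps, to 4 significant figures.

3.313 Gbps

Propagation delay = 955 / 2.3e+08 = 4.15217 μs.
Transmission budget = 7.4 − 4.15217 = 3.24783 μs.
R ≥ L / t_tx = 10760 bits / 3.24783e-06 s = 3.313 Gbps.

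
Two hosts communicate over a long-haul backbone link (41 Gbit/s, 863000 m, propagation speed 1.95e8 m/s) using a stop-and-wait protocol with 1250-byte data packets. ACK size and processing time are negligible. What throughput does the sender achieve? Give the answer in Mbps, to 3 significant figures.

1.13 Mbps

t_tx = L/R = 10000/41000000000 = 2.43902e-07 s.
t_prop = 863000/195000000 = 0.00442564 s; RTT = 0.00885128 s.
Cycle = t_tx + RTT = 0.00885153 s.
Throughput = L / cycle = 10000 / 0.00885153 = 1.13 Mbps.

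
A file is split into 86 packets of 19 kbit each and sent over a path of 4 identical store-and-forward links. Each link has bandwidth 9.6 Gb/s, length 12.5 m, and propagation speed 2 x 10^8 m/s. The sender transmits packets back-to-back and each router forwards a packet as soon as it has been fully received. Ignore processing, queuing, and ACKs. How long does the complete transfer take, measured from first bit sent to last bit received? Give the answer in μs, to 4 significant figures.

Per-hop transmission t_tx = L/R = 19000/9600000000 = 1.97917 μs.
Per-hop propagation t_prop = 12.5/200000000 = 0.0625 μs.
Pipeline fill: first packet needs 4·t_tx to clear all hops; remaining 85 packets each add one t_tx.
Total = (4+86-1)·t_tx + 4·t_prop = 89·1.97917 + 4·0.0625 = 176.4 μs.

176.4 μs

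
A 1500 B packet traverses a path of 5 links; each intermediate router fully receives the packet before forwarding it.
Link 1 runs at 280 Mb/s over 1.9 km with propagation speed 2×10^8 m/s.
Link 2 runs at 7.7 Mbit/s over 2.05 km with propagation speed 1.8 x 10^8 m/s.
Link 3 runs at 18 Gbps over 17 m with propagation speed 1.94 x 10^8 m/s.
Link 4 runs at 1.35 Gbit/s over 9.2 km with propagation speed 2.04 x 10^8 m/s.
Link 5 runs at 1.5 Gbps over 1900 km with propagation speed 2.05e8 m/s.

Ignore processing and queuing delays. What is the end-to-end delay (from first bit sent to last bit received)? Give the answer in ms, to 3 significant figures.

11.0 ms

L = 1500 × 8 = 12000 bits.
Transmission delays (L/R per hop): 0.0428571, 1.55844, 0.000666667, 0.00888889, 0.008 ms; sum = 1.61885 ms.
Propagation delays (d/s per hop): 0.0095, 0.0113889, 8.76289e-05, 0.045098, 9.26829 ms; sum = 9.33437 ms.
End-to-end = 11.0 ms.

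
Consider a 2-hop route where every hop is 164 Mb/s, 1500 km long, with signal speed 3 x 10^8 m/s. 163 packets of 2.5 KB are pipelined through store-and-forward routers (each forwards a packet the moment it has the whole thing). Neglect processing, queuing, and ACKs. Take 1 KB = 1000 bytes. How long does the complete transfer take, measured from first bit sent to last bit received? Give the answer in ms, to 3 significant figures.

30.0 ms

Per-hop transmission t_tx = L/R = 20000/164000000 = 0.121951 ms.
Per-hop propagation t_prop = 1500000/300000000 = 5 ms.
Pipeline fill: first packet needs 2·t_tx to clear all hops; remaining 162 packets each add one t_tx.
Total = (2+163-1)·t_tx + 2·t_prop = 164·0.121951 + 2·5 = 30.0 ms.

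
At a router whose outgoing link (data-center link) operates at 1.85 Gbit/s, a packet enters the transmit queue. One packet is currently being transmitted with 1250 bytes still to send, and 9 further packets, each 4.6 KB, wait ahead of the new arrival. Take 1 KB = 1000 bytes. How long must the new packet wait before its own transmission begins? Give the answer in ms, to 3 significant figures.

0.184 ms

Each queued packet: L/R = 36800/1850000000 = 0.0198919 ms.
9 queued → 0.179027 ms.
Plus remaining 10000 bits of current packet: 0.00540541 ms.
Queuing delay = 0.184 ms.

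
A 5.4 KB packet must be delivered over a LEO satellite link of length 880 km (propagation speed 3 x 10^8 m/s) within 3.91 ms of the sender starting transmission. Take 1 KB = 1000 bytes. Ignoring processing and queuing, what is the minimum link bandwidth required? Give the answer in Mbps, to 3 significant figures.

44.2 Mbps

L = 43200 bits.
Propagation delay = 880000 / 300000000 = 2.93333 ms.
Transmission budget = 3.91 − 2.93333 = 0.976667 ms.
R ≥ L / t_tx = 43200 bits / 0.000976667 s = 44.2 Mbps.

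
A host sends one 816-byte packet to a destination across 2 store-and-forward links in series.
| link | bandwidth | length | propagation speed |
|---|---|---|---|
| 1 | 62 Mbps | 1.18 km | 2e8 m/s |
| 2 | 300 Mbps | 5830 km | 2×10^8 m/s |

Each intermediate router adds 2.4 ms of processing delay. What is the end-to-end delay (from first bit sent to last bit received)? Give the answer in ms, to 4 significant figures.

L = 816 × 8 = 6528 bits.
Transmission delays (L/R per hop): 0.10529, 0.02176 ms; sum = 0.12705 ms.
Propagation delays (d/s per hop): 0.0059, 29.15 ms; sum = 29.1559 ms.
Processing at 1 router(s): 1 × 2.4 ms = 2.4 ms.
End-to-end = 31.68 ms.

31.68 ms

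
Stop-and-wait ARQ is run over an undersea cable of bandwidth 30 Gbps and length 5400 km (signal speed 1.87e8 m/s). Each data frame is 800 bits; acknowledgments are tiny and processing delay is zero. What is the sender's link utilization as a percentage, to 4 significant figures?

t_tx = L/R = 800/30000000000 = 2.66667e-08 s.
t_prop = 5400000/187000000 = 0.028877 s; RTT = 0.057754 s.
Cycle = t_tx + RTT = 0.057754 s.
Utilization = t_tx / cycle = 2.66667e-08/0.057754 = 0.00004617 %.

0.00004617 %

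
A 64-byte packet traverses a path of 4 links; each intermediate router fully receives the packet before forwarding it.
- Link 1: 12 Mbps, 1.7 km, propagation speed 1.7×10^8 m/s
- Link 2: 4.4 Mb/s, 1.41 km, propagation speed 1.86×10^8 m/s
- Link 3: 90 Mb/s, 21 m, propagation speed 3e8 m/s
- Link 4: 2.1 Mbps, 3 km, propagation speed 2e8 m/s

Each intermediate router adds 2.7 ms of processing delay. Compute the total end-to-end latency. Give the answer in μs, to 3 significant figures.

L = 64 × 8 = 512 bits.
Transmission delays (L/R per hop): 42.6667, 116.364, 5.68889, 243.81 μs; sum = 408.529 μs.
Propagation delays (d/s per hop): 10, 7.58065, 0.07, 15 μs; sum = 32.6506 μs.
Processing at 3 router(s): 3 × 2.7 ms = 8100 μs.
End-to-end = 8540 μs.

8540 μs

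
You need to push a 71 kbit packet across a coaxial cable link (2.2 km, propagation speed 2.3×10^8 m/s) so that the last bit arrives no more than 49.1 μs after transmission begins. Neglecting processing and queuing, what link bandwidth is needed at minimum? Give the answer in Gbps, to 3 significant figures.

1.80 Gbps

Propagation delay = 2200 / 2.3e+08 = 9.56522 μs.
Transmission budget = 49.1 − 9.56522 = 39.5348 μs.
R ≥ L / t_tx = 71000 bits / 3.95348e-05 s = 1.80 Gbps.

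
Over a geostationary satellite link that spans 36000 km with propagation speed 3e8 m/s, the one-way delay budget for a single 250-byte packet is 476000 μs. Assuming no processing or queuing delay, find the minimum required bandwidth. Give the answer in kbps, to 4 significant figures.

L = 2000 bits.
Propagation delay = 36000000 / 300000000 = 120000 μs.
Transmission budget = 476000 − 120000 = 356000 μs.
R ≥ L / t_tx = 2000 bits / 0.356 s = 5.618 kbps.

5.618 kbps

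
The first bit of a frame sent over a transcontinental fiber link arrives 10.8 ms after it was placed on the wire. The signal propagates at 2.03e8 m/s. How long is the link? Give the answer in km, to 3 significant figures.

d = s × t_prop = 2.03e+08 × 0.0108 = 2190 km.

2190 km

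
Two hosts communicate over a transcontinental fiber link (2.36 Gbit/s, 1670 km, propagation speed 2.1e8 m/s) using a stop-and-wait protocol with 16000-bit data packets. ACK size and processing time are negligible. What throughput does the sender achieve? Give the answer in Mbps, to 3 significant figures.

1.01 Mbps

t_tx = L/R = 16000/2360000000 = 6.77966e-06 s.
t_prop = 1670000/210000000 = 0.00795238 s; RTT = 0.0159048 s.
Cycle = t_tx + RTT = 0.0159115 s.
Throughput = L / cycle = 16000 / 0.0159115 = 1.01 Mbps.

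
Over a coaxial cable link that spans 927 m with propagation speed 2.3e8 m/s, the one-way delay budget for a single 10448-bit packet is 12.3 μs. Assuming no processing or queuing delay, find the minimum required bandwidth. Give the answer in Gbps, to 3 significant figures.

Propagation delay = 927 / 2.3e+08 = 4.03043 μs.
Transmission budget = 12.3 − 4.03043 = 8.26957 μs.
R ≥ L / t_tx = 10448 bits / 8.26957e-06 s = 1.26 Gbps.

1.26 Gbps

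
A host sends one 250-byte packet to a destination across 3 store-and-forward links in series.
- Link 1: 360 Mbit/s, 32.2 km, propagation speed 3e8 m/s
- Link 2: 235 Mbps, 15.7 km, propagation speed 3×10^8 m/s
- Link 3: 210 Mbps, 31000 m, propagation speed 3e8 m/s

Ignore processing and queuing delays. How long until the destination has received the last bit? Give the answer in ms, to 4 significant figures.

0.2866 ms

L = 250 × 8 = 2000 bits.
Transmission delays (L/R per hop): 0.00555556, 0.00851064, 0.00952381 ms; sum = 0.02359 ms.
Propagation delays (d/s per hop): 0.107333, 0.0523333, 0.103333 ms; sum = 0.263 ms.
End-to-end = 0.2866 ms.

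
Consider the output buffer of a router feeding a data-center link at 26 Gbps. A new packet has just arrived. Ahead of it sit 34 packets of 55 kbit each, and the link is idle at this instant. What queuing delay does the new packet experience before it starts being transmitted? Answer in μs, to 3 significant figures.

71.9 μs

Each queued packet: L/R = 55000/26000000000 = 2.11538 μs.
34 queued → 71.9231 μs.
Queuing delay = 71.9 μs.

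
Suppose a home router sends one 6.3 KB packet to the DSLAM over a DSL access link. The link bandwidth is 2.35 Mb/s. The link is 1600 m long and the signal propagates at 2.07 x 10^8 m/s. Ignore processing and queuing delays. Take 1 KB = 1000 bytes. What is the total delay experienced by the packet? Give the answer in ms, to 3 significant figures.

21.5 ms

L = 50400 bits.
Transmission delay = L/R = 50400 / 2350000 = 21.4468 ms.
Propagation delay = d/s = 1600 m / 2.07e+08 m/s = 0.00772947 ms.
Total = 21.5 ms.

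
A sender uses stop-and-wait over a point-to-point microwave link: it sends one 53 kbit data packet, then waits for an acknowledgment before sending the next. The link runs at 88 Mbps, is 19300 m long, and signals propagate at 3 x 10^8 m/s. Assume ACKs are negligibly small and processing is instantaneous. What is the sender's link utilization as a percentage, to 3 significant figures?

t_tx = L/R = 53000/88000000 = 0.000602273 s.
t_prop = 19300/300000000 = 6.43333e-05 s; RTT = 0.000128667 s.
Cycle = t_tx + RTT = 0.000730939 s.
Utilization = t_tx / cycle = 0.000602273/0.000730939 = 82.4 %.

82.4 %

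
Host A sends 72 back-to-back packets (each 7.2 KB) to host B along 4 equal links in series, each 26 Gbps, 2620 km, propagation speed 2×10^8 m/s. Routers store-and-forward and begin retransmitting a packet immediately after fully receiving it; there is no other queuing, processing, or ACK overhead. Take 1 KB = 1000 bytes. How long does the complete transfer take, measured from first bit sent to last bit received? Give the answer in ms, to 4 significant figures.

Per-hop transmission t_tx = L/R = 57600/26000000000 = 0.00221538 ms.
Per-hop propagation t_prop = 2620000/200000000 = 13.1 ms.
Pipeline fill: first packet needs 4·t_tx to clear all hops; remaining 71 packets each add one t_tx.
Total = (4+72-1)·t_tx + 4·t_prop = 75·0.00221538 + 4·13.1 = 52.57 ms.

52.57 ms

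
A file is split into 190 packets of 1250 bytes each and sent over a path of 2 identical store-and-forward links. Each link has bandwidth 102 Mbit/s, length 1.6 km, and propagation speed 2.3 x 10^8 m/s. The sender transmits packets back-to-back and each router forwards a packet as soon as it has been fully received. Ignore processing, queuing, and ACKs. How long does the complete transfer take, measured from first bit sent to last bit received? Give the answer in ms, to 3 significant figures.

18.7 ms

Per-hop transmission t_tx = L/R = 10000/102000000 = 0.0980392 ms.
Per-hop propagation t_prop = 1600/2.3e+08 = 0.00695652 ms.
Pipeline fill: first packet needs 2·t_tx to clear all hops; remaining 189 packets each add one t_tx.
Total = (2+190-1)·t_tx + 2·t_prop = 191·0.0980392 + 2·0.00695652 = 18.7 ms.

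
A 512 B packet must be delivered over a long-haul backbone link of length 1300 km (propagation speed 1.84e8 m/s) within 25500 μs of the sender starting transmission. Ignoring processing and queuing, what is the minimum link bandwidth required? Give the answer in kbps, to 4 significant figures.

222.2 kbps

L = 4096 bits.
Propagation delay = 1300000 / 184000000 = 7065.22 μs.
Transmission budget = 25500 − 7065.22 = 18434.8 μs.
R ≥ L / t_tx = 4096 bits / 0.0184348 s = 222.2 kbps.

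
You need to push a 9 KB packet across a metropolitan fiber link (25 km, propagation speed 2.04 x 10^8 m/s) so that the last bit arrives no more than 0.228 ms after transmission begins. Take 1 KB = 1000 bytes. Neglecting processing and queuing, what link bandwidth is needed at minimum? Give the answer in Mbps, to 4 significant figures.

682.8 Mbps

L = 72000 bits.
Propagation delay = 25000 / 204000000 = 0.122549 ms.
Transmission budget = 0.228 − 0.122549 = 0.105451 ms.
R ≥ L / t_tx = 72000 bits / 0.000105451 s = 682.8 Mbps.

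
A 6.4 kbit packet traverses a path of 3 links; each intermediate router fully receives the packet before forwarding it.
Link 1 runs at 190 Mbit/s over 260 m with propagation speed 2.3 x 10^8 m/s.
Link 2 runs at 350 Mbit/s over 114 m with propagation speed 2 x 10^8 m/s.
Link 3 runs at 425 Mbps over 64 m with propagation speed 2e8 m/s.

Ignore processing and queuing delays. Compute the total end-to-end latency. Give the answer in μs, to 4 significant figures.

69.05 μs

L = 6400 bits.
Transmission delays (L/R per hop): 33.6842, 18.2857, 15.0588 μs; sum = 67.0287 μs.
Propagation delays (d/s per hop): 1.13043, 0.57, 0.32 μs; sum = 2.02043 μs.
End-to-end = 69.05 μs.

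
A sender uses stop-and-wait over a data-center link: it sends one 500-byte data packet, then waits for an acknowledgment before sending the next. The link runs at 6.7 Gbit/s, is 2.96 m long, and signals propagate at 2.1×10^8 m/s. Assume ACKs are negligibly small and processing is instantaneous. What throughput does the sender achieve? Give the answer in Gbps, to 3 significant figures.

6.40 Gbps

t_tx = L/R = 4000/6700000000 = 5.97015e-07 s.
t_prop = 2.96/210000000 = 1.40952e-08 s; RTT = 2.81905e-08 s.
Cycle = t_tx + RTT = 6.25205e-07 s.
Throughput = L / cycle = 4000 / 6.25205e-07 = 6.40 Gbps.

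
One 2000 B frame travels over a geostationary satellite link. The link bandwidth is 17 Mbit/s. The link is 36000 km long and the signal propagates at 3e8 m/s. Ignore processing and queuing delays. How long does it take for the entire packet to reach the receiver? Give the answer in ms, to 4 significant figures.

L = 2000 × 8 = 16000 bits.
Transmission delay = L/R = 16000 / 17000000 = 0.941176 ms.
Propagation delay = d/s = 36000000 m / 300000000 m/s = 120 ms.
Total = 120.9 ms.

120.9 ms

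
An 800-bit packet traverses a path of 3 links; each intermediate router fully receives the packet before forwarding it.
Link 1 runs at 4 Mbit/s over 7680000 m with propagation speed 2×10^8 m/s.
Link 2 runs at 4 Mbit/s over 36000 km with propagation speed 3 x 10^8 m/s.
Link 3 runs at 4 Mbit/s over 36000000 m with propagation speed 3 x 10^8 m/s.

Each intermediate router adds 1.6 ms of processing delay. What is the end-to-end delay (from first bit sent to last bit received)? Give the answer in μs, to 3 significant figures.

282000 μs

Transmission delay per hop = L/R = 800/4000000 = 200 μs; 3 hops → 600 μs.
Propagation delays (d/s per hop): 38400, 120000, 120000 μs; sum = 278400 μs.
Processing at 2 router(s): 2 × 1.6 ms = 3200 μs.
End-to-end = 282000 μs.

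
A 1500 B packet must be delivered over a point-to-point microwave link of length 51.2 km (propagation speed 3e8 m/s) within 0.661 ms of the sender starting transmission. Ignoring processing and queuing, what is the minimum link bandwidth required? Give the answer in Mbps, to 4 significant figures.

L = 12000 bits.
Propagation delay = 51200 / 300000000 = 0.170667 ms.
Transmission budget = 0.661 − 0.170667 = 0.490333 ms.
R ≥ L / t_tx = 12000 bits / 0.000490333 s = 24.47 Mbps.

24.47 Mbps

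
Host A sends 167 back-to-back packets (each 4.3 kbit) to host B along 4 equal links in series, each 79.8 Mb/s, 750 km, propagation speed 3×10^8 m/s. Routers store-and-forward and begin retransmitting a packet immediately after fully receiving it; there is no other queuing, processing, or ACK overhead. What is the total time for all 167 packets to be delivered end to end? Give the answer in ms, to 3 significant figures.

19.2 ms

Per-hop transmission t_tx = L/R = 4300/79800000 = 0.0538847 ms.
Per-hop propagation t_prop = 750000/300000000 = 2.5 ms.
Pipeline fill: first packet needs 4·t_tx to clear all hops; remaining 166 packets each add one t_tx.
Total = (4+167-1)·t_tx + 4·t_prop = 170·0.0538847 + 4·2.5 = 19.2 ms.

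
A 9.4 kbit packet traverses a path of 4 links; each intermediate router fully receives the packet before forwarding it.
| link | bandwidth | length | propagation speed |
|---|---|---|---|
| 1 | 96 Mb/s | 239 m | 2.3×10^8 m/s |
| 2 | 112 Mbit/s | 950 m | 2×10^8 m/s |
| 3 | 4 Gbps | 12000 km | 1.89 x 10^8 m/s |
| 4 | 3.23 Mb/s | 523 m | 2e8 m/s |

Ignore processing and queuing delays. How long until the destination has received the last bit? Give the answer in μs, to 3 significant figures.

66600 μs

L = 9400 bits.
Transmission delays (L/R per hop): 97.9167, 83.9286, 2.35, 2910.22 μs; sum = 3094.41 μs.
Propagation delays (d/s per hop): 1.03913, 4.75, 63492.1, 2.615 μs; sum = 63500.5 μs.
End-to-end = 66600 μs.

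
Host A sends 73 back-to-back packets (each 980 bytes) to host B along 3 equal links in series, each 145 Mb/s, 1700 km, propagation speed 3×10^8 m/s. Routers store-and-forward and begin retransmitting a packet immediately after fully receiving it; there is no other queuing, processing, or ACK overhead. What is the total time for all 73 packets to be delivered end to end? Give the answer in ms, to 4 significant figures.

21.06 ms

Per-hop transmission t_tx = L/R = 7840/145000000 = 0.054069 ms.
Per-hop propagation t_prop = 1700000/300000000 = 5.66667 ms.
Pipeline fill: first packet needs 3·t_tx to clear all hops; remaining 72 packets each add one t_tx.
Total = (3+73-1)·t_tx + 3·t_prop = 75·0.054069 + 3·5.66667 = 21.06 ms.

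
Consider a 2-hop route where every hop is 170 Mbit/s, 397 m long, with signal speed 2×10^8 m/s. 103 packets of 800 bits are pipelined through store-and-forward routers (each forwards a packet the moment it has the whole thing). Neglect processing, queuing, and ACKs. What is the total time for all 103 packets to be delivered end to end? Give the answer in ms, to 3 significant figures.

Per-hop transmission t_tx = L/R = 800/170000000 = 0.00470588 ms.
Per-hop propagation t_prop = 397/200000000 = 0.001985 ms.
Pipeline fill: first packet needs 2·t_tx to clear all hops; remaining 102 packets each add one t_tx.
Total = (2+103-1)·t_tx + 2·t_prop = 104·0.00470588 + 2·0.001985 = 0.493 ms.

0.493 ms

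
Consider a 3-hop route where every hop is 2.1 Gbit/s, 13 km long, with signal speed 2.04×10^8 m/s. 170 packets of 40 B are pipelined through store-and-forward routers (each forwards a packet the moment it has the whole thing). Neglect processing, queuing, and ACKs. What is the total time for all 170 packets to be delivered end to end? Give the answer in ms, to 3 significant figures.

0.217 ms

Per-hop transmission t_tx = L/R = 320/2100000000 = 0.000152381 ms.
Per-hop propagation t_prop = 13000/204000000 = 0.0637255 ms.
Pipeline fill: first packet needs 3·t_tx to clear all hops; remaining 169 packets each add one t_tx.
Total = (3+170-1)·t_tx + 3·t_prop = 172·0.000152381 + 3·0.0637255 = 0.217 ms.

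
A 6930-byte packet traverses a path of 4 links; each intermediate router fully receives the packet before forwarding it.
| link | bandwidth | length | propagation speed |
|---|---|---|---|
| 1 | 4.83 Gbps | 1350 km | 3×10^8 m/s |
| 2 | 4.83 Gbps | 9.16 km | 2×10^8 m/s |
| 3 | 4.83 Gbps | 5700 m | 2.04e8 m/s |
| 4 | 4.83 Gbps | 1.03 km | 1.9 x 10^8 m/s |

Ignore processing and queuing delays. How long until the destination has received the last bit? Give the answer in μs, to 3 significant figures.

4630 μs

L = 6930 × 8 = 55440 bits.
Transmission delay per hop = L/R = 55440/4830000000 = 11.4783 μs; 4 hops → 45.913 μs.
Propagation delays (d/s per hop): 4500, 45.8, 27.9412, 5.42105 μs; sum = 4579.16 μs.
End-to-end = 4630 μs.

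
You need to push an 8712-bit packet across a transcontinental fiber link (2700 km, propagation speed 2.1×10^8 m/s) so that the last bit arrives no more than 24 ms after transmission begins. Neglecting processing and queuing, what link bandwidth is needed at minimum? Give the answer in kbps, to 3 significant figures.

782 kbps

Propagation delay = 2700000 / 210000000 = 12.8571 ms.
Transmission budget = 24 − 12.8571 = 11.1429 ms.
R ≥ L / t_tx = 8712 bits / 0.0111429 s = 782 kbps.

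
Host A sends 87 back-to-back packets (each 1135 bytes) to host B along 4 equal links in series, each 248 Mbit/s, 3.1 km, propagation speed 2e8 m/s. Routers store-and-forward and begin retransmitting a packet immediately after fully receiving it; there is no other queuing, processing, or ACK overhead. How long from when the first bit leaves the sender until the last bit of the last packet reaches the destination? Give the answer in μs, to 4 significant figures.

3357 μs

Per-hop transmission t_tx = L/R = 9080/248000000 = 36.6129 μs.
Per-hop propagation t_prop = 3100/200000000 = 15.5 μs.
Pipeline fill: first packet needs 4·t_tx to clear all hops; remaining 86 packets each add one t_tx.
Total = (4+87-1)·t_tx + 4·t_prop = 90·36.6129 + 4·15.5 = 3357 μs.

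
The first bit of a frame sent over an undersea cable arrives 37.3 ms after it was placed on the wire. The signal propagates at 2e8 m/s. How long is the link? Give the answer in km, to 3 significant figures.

d = s × t_prop = 200000000 × 0.0373 = 7460 km.

7460 km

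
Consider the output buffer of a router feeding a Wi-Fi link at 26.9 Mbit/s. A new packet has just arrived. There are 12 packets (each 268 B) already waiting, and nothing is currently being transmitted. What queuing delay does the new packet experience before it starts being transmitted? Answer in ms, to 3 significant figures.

0.956 ms

Each queued packet: L/R = 2144/26900000 = 0.0797026 ms.
12 queued → 0.956431 ms.
Queuing delay = 0.956 ms.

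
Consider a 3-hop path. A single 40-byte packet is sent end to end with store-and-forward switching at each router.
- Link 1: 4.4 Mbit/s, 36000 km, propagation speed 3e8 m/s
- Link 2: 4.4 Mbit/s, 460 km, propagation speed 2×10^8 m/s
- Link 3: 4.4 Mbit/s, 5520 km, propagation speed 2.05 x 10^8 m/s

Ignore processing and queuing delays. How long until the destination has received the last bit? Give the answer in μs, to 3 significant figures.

149000 μs

L = 40 × 8 = 320 bits.
Transmission delay per hop = L/R = 320/4400000 = 72.7273 μs; 3 hops → 218.182 μs.
Propagation delays (d/s per hop): 120000, 2300, 26926.8 μs; sum = 149227 μs.
End-to-end = 149000 μs.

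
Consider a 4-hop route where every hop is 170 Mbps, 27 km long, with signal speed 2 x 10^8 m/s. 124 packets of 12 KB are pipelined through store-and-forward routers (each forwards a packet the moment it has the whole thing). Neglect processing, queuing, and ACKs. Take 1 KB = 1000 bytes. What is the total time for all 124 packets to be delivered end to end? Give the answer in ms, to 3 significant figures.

72.3 ms

Per-hop transmission t_tx = L/R = 96000/170000000 = 0.564706 ms.
Per-hop propagation t_prop = 27000/200000000 = 0.135 ms.
Pipeline fill: first packet needs 4·t_tx to clear all hops; remaining 123 packets each add one t_tx.
Total = (4+124-1)·t_tx + 4·t_prop = 127·0.564706 + 4·0.135 = 72.3 ms.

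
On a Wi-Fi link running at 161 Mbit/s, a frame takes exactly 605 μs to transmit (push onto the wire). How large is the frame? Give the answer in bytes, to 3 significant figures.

L = R × t_tx = 161000000 b/s × 0.000605 s = 97405 bits.
In bytes: 97405 / 8 = 12200 bytes.

12200 bytes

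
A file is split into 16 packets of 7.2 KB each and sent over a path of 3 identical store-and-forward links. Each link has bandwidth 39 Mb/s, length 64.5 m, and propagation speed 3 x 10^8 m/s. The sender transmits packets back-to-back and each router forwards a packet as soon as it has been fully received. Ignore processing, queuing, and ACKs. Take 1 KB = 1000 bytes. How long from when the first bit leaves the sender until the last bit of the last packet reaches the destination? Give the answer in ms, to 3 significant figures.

Per-hop transmission t_tx = L/R = 57600/39000000 = 1.47692 ms.
Per-hop propagation t_prop = 64.5/300000000 = 0.000215 ms.
Pipeline fill: first packet needs 3·t_tx to clear all hops; remaining 15 packets each add one t_tx.
Total = (3+16-1)·t_tx + 3·t_prop = 18·1.47692 + 3·0.000215 = 26.6 ms.

26.6 ms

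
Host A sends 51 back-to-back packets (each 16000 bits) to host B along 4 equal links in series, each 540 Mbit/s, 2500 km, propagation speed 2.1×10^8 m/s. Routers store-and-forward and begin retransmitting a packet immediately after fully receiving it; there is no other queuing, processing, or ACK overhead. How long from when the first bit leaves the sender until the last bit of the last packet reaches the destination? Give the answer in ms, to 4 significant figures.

Per-hop transmission t_tx = L/R = 16000/540000000 = 0.0296296 ms.
Per-hop propagation t_prop = 2500000/210000000 = 11.9048 ms.
Pipeline fill: first packet needs 4·t_tx to clear all hops; remaining 50 packets each add one t_tx.
Total = (4+51-1)·t_tx + 4·t_prop = 54·0.0296296 + 4·11.9048 = 49.22 ms.

49.22 ms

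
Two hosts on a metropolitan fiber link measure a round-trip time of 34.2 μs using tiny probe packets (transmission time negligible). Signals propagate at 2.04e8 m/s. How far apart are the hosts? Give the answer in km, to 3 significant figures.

One-way propagation = RTT/2 = 17.1 μs.
d = s × t = 204000000 × 1.71e-05 = 3.49 km.

3.49 km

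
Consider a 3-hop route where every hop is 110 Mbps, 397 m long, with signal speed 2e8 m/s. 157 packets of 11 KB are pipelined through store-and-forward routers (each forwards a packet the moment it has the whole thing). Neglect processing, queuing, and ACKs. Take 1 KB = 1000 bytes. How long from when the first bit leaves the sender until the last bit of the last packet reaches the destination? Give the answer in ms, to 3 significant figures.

Per-hop transmission t_tx = L/R = 88000/110000000 = 0.8 ms.
Per-hop propagation t_prop = 397/200000000 = 0.001985 ms.
Pipeline fill: first packet needs 3·t_tx to clear all hops; remaining 156 packets each add one t_tx.
Total = (3+157-1)·t_tx + 3·t_prop = 159·0.8 + 3·0.001985 = 127 ms.

127 ms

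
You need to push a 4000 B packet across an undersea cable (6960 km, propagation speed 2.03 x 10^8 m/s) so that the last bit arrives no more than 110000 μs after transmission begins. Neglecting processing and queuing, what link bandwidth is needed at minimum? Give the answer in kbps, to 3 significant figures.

423 kbps

L = 32000 bits.
Propagation delay = 6960000 / 2.03e+08 = 34285.7 μs.
Transmission budget = 110000 − 34285.7 = 75714.3 μs.
R ≥ L / t_tx = 32000 bits / 0.0757143 s = 423 kbps.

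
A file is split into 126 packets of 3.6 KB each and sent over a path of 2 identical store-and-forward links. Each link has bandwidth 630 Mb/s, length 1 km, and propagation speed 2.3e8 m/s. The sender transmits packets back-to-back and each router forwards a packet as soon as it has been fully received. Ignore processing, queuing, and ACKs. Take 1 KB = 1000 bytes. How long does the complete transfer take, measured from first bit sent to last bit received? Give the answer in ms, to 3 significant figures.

Per-hop transmission t_tx = L/R = 28800/630000000 = 0.0457143 ms.
Per-hop propagation t_prop = 1000/2.3e+08 = 0.00434783 ms.
Pipeline fill: first packet needs 2·t_tx to clear all hops; remaining 125 packets each add one t_tx.
Total = (2+126-1)·t_tx + 2·t_prop = 127·0.0457143 + 2·0.00434783 = 5.81 ms.

5.81 ms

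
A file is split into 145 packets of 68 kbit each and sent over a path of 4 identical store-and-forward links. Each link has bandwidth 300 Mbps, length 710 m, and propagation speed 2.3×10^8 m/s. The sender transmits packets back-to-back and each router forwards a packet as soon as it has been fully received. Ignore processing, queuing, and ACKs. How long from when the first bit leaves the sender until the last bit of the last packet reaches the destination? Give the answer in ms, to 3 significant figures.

Per-hop transmission t_tx = L/R = 68000/300000000 = 0.226667 ms.
Per-hop propagation t_prop = 710/2.3e+08 = 0.00308696 ms.
Pipeline fill: first packet needs 4·t_tx to clear all hops; remaining 144 packets each add one t_tx.
Total = (4+145-1)·t_tx + 4·t_prop = 148·0.226667 + 4·0.00308696 = 33.6 ms.

33.6 ms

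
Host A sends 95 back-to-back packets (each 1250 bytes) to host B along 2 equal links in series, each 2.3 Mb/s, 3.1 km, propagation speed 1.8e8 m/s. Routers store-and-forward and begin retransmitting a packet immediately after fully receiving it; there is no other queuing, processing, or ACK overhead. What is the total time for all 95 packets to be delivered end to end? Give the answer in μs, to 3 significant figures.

417000 μs

Per-hop transmission t_tx = L/R = 10000/2300000 = 4347.83 μs.
Per-hop propagation t_prop = 3100/180000000 = 17.2222 μs.
Pipeline fill: first packet needs 2·t_tx to clear all hops; remaining 94 packets each add one t_tx.
Total = (2+95-1)·t_tx + 2·t_prop = 96·4347.83 + 2·17.2222 = 417000 μs.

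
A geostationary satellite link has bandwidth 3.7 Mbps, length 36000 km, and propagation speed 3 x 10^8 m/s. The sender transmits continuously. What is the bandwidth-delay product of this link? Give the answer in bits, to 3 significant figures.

444000 bits

Propagation delay = 36000000 / 300000000 = 0.12 s.
BDP = R × t_prop = 3700000 × 0.12 = 444000 bits.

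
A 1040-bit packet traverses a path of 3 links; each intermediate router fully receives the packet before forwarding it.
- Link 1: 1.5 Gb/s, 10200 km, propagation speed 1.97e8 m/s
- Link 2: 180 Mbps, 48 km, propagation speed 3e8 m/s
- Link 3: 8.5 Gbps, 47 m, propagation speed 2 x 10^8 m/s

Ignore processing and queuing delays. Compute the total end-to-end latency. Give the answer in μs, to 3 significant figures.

Transmission delays (L/R per hop): 0.693333, 5.77778, 0.122353 μs; sum = 6.59346 μs.
Propagation delays (d/s per hop): 51776.6, 160, 0.235 μs; sum = 51936.9 μs.
End-to-end = 51900 μs.

51900 μs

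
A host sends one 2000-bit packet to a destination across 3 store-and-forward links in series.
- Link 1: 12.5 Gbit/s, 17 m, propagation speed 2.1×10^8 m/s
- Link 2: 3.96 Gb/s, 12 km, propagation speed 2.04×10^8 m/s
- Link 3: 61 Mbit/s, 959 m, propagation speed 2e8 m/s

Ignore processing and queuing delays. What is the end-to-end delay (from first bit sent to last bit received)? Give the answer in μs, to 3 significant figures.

97.2 μs

Transmission delays (L/R per hop): 0.16, 0.505051, 32.7869 μs; sum = 33.4519 μs.
Propagation delays (d/s per hop): 0.0809524, 58.8235, 4.795 μs; sum = 63.6995 μs.
End-to-end = 97.2 μs.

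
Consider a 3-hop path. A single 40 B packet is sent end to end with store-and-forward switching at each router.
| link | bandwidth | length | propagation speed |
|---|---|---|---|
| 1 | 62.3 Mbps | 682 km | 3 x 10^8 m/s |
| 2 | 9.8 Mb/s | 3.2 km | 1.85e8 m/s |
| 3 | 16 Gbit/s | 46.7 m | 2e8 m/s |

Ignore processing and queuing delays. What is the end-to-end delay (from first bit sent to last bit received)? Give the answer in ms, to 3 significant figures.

L = 40 × 8 = 320 bits.
Transmission delays (L/R per hop): 0.00513644, 0.0326531, 2e-05 ms; sum = 0.0378095 ms.
Propagation delays (d/s per hop): 2.27333, 0.0172973, 0.0002335 ms; sum = 2.29086 ms.
End-to-end = 2.33 ms.

2.33 ms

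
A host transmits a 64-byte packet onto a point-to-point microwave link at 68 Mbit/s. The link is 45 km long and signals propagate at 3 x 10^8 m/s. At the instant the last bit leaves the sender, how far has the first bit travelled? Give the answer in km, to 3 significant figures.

2.26 km

t_tx = L/R = 512/68000000 = 7.52941e-06 s.
Distance = s × t_tx = 300000000 × 7.52941e-06 = 2.26 km.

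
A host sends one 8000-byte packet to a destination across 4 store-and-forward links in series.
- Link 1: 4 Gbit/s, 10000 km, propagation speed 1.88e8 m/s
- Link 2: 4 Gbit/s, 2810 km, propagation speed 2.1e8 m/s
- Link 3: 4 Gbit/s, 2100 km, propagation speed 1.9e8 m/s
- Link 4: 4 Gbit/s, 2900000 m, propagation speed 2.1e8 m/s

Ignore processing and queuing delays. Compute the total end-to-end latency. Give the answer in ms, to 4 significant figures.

91.50 ms

L = 8000 × 8 = 64000 bits.
Transmission delay per hop = L/R = 64000/4000000000 = 0.016 ms; 4 hops → 0.064 ms.
Propagation delays (d/s per hop): 53.1915, 13.381, 11.0526, 13.8095 ms; sum = 91.4346 ms.
End-to-end = 91.50 ms.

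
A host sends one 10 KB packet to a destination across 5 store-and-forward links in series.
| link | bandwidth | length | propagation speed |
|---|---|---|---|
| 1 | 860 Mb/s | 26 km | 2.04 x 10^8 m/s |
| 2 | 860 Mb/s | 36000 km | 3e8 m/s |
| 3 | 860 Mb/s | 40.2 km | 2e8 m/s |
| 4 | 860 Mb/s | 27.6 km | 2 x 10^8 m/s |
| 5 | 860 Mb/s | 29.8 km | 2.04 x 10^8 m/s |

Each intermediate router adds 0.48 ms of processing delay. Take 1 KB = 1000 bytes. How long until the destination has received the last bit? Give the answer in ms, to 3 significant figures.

L = 80000 bits.
Transmission delay per hop = L/R = 80000/860000000 = 0.0930233 ms; 5 hops → 0.465116 ms.
Propagation delays (d/s per hop): 0.127451, 120, 0.201, 0.138, 0.146078 ms; sum = 120.613 ms.
Processing at 4 router(s): 4 × 0.48 ms = 1.92 ms.
End-to-end = 123 ms.

123 ms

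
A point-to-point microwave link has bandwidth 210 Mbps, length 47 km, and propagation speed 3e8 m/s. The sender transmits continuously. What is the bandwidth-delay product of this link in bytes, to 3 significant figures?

Propagation delay = 47000 / 300000000 = 0.000156667 s.
BDP = R × t_prop = 210000000 × 0.000156667 = 32900 bits.
In bytes: 32900/8 = 4110 bytes.

4110 bytes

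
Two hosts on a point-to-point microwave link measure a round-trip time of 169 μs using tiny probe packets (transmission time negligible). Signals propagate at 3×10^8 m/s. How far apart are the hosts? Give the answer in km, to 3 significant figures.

25.4 km

One-way propagation = RTT/2 = 84.5 μs.
d = s × t = 300000000 × 8.45e-05 = 25.4 km.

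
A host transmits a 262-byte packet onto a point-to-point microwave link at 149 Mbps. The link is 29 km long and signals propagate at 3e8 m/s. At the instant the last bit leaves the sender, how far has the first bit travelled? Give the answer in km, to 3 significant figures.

t_tx = L/R = 2096/149000000 = 1.40671e-05 s.
Distance = s × t_tx = 300000000 × 1.40671e-05 = 4.22 km.

4.22 km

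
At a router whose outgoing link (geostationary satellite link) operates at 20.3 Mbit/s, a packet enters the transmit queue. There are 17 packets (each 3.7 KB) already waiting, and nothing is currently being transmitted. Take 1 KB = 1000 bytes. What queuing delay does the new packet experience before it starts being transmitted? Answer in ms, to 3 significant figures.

24.8 ms

Each queued packet: L/R = 29600/20300000 = 1.45813 ms.
17 queued → 24.7882 ms.
Queuing delay = 24.8 ms.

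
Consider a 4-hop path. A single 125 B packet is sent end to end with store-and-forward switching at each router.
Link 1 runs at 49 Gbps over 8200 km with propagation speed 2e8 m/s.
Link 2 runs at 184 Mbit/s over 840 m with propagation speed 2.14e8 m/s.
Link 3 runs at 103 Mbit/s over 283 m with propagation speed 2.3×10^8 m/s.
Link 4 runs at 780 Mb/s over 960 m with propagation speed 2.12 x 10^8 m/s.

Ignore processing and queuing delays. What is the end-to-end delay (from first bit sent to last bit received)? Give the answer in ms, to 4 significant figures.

41.03 ms

L = 125 × 8 = 1000 bits.
Transmission delays (L/R per hop): 2.04082e-05, 0.00543478, 0.00970874, 0.00128205 ms; sum = 0.016446 ms.
Propagation delays (d/s per hop): 41, 0.00392523, 0.00123043, 0.0045283 ms; sum = 41.0097 ms.
End-to-end = 41.03 ms.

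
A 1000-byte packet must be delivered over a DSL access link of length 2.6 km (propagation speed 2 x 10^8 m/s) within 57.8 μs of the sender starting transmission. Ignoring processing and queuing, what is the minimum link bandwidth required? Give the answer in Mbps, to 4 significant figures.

L = 8000 bits.
Propagation delay = 2600 / 200000000 = 13 μs.
Transmission budget = 57.8 − 13 = 44.8 μs.
R ≥ L / t_tx = 8000 bits / 4.48e-05 s = 178.6 Mbps.

178.6 Mbps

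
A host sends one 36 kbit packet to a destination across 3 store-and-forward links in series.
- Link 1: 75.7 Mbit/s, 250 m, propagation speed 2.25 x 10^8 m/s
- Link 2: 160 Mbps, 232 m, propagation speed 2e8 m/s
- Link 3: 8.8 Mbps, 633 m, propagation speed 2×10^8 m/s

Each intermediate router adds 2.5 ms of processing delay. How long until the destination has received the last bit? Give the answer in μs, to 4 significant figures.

L = 36000 bits.
Transmission delays (L/R per hop): 475.561, 225, 4090.91 μs; sum = 4791.47 μs.
Propagation delays (d/s per hop): 1.11111, 1.16, 3.165 μs; sum = 5.43611 μs.
Processing at 2 router(s): 2 × 2.5 ms = 5000 μs.
End-to-end = 9797 μs.

9797 μs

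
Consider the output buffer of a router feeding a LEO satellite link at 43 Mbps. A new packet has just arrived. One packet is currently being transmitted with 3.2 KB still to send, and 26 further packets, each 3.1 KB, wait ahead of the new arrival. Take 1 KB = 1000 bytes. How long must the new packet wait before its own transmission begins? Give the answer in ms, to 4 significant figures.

15.59 ms

Each queued packet: L/R = 24800/43000000 = 0.576744 ms.
26 queued → 14.9953 ms.
Plus remaining 25600 bits of current packet: 0.595349 ms.
Queuing delay = 15.59 ms.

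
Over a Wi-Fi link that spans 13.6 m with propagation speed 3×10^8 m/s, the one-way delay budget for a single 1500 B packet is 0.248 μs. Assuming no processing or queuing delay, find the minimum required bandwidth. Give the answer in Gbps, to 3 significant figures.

L = 12000 bits.
Propagation delay = 13.6 / 300000000 = 0.0453333 μs.
Transmission budget = 0.248 − 0.0453333 = 0.202667 μs.
R ≥ L / t_tx = 12000 bits / 2.02667e-07 s = 59.2 Gbps.

59.2 Gbps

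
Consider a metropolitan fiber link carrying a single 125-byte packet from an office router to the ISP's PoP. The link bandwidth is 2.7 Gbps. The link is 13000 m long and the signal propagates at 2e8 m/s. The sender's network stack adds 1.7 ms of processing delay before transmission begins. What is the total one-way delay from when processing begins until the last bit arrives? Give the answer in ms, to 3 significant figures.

1.77 ms

L = 125 × 8 = 1000 bits.
Transmission delay = L/R = 1000 / 2700000000 = 0.00037037 ms.
Propagation delay = d/s = 13000 m / 200000000 m/s = 0.065 ms.
Plus processing delay 1.7 ms = 1.7 ms.
Total = 1.77 ms.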